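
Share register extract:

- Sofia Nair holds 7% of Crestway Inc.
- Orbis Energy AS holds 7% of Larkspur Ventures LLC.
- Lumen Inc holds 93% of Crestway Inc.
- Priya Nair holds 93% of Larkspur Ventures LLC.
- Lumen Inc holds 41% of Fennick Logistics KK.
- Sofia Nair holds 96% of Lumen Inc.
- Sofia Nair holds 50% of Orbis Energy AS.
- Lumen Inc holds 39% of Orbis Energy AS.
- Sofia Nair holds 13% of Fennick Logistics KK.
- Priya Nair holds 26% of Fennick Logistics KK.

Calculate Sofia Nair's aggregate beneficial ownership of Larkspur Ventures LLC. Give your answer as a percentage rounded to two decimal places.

6.12%

Sofia reaches Larkspur along 2 paths.
Via Lumen → Orbis: 96% × 39% × 7% = 2.6208%.
Via Orbis: 50% × 7% = 3.5%.
Total: 2.6208% + 3.5% = 6.1208%.
Rounded: 6.12%.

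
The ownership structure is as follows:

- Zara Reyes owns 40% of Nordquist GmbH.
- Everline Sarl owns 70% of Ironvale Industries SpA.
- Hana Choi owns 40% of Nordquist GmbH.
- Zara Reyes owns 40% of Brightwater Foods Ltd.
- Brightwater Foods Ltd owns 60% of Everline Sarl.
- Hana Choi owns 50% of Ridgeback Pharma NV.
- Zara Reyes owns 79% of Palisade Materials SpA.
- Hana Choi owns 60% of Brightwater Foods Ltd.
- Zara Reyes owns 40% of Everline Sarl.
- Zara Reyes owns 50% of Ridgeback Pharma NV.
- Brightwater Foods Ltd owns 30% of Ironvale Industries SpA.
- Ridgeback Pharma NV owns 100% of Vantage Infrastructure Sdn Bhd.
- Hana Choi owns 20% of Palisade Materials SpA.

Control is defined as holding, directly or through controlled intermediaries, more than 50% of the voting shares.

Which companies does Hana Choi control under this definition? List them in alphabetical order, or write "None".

Brightwater Foods Ltd, Everline Sarl, Ironvale Industries SpA

Hana holds 60% of Brightwater, so Hana controls Brightwater.
Brightwater holds 60% of Everline, so Hana controls Everline.
Everline and Brightwater together hold 70% + 30% = 100% of Ironvale, so Hana controls Ironvale.
No other company's threshold is met.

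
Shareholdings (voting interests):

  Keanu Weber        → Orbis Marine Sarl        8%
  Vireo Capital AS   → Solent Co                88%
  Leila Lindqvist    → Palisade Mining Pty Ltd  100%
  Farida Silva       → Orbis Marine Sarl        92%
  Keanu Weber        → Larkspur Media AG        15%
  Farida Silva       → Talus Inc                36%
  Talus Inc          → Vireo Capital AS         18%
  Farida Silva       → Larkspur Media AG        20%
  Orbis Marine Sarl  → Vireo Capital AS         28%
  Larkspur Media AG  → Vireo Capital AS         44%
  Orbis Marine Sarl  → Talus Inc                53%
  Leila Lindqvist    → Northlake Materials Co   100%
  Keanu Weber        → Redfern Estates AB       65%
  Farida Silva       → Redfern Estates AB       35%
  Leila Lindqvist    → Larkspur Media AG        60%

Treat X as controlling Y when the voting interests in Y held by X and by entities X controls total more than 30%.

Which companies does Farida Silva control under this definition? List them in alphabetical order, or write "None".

Farida holds 35% of Redfern, so Farida controls Redfern.
Farida holds 92% of Orbis, so Farida controls Orbis.
Orbis and Farida together hold 53% + 36% = 89% of Talus, so Farida controls Talus.
Orbis and Talus together hold 28% + 18% = 46% of Vireo, so Farida controls Vireo.
Vireo holds 88% of Solent, so Farida controls Solent.
No other company's threshold is met.

Orbis Marine Sarl, Redfern Estates AB, Solent Co, Talus Inc, Vireo Capital AS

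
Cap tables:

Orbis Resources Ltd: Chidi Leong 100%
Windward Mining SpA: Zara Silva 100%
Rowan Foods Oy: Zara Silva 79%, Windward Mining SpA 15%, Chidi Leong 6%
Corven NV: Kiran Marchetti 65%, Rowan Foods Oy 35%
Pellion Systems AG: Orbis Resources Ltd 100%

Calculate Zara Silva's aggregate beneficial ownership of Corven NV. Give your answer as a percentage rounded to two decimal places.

32.90%

Zara reaches Corven along 2 paths.
Via Rowan: 79% × 35% = 27.65%.
Via Windward → Rowan: 100% × 15% × 35% = 5.25%.
Total: 27.65% + 5.25% = 32.9%.
Rounded: 32.90%.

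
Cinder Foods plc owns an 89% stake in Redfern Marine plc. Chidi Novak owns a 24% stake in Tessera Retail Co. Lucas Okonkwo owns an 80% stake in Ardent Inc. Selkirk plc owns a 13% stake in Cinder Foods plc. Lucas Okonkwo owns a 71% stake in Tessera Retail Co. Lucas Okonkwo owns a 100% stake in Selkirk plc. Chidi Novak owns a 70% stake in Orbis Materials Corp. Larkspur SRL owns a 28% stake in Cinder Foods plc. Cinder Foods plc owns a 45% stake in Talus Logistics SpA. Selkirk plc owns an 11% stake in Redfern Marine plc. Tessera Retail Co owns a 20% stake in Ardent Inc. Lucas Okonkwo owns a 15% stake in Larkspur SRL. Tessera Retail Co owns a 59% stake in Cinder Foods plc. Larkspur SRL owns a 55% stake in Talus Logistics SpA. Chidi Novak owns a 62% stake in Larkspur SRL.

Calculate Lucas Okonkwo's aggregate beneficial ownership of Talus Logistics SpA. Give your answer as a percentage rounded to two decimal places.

34.84%

Lucas reaches Talus along 4 paths.
Via Larkspur: 15% × 55% = 8.25%.
Via Selkirk → Cinder: 100% × 13% × 45% = 5.85%.
Via Tessera → Cinder: 71% × 59% × 45% = 18.8505%.
Via Larkspur → Cinder: 15% × 28% × 45% = 1.89%.
Total: 8.25% + 5.85% + 18.8505% + 1.89% = 34.8405%.
Rounded: 34.84%.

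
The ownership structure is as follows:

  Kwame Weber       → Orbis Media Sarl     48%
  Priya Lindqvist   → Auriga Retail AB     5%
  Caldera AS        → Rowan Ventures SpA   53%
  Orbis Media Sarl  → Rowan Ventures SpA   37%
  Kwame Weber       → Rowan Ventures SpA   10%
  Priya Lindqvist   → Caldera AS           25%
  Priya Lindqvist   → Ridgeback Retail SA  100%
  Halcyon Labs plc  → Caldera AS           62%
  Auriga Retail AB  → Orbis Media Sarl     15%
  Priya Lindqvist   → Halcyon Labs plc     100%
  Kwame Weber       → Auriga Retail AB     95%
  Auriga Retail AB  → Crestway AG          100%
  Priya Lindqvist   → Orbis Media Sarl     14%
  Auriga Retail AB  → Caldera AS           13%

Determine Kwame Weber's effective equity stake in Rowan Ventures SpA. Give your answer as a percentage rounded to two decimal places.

39.58%

Kwame reaches Rowan along 4 paths.
Direct stake: 10% = 10%.
Via Auriga → Orbis: 95% × 15% × 37% = 5.2725%.
Via Orbis: 48% × 37% = 17.76%.
Via Auriga → Caldera: 95% × 13% × 53% = 6.5455%.
Total: 10% + 5.2725% + 17.76% + 6.5455% = 39.578%.
Rounded: 39.58%.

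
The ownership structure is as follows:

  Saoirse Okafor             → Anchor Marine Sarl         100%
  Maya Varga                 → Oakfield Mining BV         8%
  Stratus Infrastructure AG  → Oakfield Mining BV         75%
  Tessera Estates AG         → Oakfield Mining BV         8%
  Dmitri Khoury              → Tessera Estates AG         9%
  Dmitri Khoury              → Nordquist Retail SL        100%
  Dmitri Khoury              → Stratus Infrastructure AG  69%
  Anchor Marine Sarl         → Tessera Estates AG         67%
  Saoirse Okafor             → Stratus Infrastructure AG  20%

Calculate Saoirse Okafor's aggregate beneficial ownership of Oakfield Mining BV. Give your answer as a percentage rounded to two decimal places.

20.36%

Saoirse reaches Oakfield along 2 paths.
Via Anchor → Tessera: 100% × 67% × 8% = 5.36%.
Via Stratus: 20% × 75% = 15%.
Total: 5.36% + 15% = 20.36%.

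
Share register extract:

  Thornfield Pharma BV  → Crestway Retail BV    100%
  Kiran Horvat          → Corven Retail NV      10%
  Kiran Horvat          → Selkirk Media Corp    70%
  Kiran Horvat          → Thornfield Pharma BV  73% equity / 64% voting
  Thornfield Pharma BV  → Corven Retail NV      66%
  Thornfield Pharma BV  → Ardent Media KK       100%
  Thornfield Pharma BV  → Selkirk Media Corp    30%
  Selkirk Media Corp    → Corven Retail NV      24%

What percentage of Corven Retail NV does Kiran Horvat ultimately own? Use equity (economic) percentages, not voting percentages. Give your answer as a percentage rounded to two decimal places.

80.24%

Kiran reaches Corven along 4 paths.
Via Thornfield: 73% × 66% = 48.18%.
Via Selkirk: 70% × 24% = 16.8%.
Via Thornfield → Selkirk: 73% × 30% × 24% = 5.256%.
Direct stake: 10% = 10%.
Total: 48.18% + 16.8% + 5.256% + 10% = 80.236%.
Rounded: 80.24%.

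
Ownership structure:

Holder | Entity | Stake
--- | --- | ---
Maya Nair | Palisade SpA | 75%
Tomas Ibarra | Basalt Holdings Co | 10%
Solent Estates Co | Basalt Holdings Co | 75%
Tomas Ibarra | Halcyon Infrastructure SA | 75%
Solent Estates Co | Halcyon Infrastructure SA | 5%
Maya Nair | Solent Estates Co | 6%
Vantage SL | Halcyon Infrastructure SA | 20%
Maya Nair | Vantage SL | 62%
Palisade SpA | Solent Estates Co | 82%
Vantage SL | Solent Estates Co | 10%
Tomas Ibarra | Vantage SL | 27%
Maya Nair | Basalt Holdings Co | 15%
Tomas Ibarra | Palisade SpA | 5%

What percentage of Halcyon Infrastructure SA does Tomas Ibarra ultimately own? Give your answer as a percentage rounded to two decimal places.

80.74%

Tomas reaches Halcyon along 4 paths.
Direct stake: 75% = 75%.
Via Palisade → Solent: 5% × 82% × 5% = 0.205%.
Via Vantage → Solent: 27% × 10% × 5% = 0.135%.
Via Vantage: 27% × 20% = 5.4%.
Total: 75% + 0.205% + 0.135% + 5.4% = 80.74%.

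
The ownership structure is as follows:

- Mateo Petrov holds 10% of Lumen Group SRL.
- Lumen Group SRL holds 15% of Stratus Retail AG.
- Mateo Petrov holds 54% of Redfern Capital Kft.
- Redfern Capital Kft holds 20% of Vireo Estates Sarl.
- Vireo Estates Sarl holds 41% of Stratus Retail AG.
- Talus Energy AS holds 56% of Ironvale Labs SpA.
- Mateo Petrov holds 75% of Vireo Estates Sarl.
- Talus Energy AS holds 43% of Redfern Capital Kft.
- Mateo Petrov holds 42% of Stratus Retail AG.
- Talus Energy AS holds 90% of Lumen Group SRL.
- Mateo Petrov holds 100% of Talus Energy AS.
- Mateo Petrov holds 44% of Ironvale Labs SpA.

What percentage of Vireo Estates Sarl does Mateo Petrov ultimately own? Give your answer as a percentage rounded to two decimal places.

Mateo reaches Vireo along 3 paths.
Via Talus → Redfern: 100% × 43% × 20% = 8.6%.
Via Redfern: 54% × 20% = 10.8%.
Direct stake: 75% = 75%.
Total: 8.6% + 10.8% + 75% = 94.4%.
Rounded: 94.40%.

94.40%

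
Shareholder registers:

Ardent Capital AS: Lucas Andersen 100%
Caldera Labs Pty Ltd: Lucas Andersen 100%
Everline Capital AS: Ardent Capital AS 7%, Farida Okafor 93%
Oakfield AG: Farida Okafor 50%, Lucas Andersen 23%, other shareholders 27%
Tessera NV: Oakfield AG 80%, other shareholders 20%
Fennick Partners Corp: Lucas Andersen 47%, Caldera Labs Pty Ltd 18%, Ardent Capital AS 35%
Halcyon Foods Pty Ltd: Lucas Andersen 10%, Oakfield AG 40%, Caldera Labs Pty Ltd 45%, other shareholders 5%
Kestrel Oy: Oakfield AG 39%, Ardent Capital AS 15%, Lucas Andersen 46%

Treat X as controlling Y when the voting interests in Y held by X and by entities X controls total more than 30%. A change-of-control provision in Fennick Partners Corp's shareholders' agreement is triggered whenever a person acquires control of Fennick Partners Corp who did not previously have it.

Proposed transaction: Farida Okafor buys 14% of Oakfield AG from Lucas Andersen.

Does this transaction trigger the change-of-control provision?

The purchase adds only to Farida's holdings (Lucas's stake shrinks), so Farida is the only person who could newly come to control Fennick.
Farida holds 93% of Everline, so Farida controls Everline.
Farida holds 50% of Oakfield, so Farida controls Oakfield.
Oakfield holds 80% of Tessera, so Farida controls Tessera.
Oakfield holds 40% of Halcyon, so Farida controls Halcyon.
Oakfield holds 39% of Kestrel, so Farida controls Kestrel.
Neither Farida nor any entity Farida controls holds any voting interest in Fennick.
So before the transaction, Farida does not control Fennick.
After the purchase, Farida's direct stake in Oakfield rises to 50% + 14% = 64%, and Lucas's stake falls to 9%.
Farida holds 64% of Oakfield, so Farida controls Oakfield.
After the transaction, neither Farida nor any entity Farida controls holds a voting interest in Fennick, so Farida still does not control it.
No new person acquires control, so the clause is not triggered.

No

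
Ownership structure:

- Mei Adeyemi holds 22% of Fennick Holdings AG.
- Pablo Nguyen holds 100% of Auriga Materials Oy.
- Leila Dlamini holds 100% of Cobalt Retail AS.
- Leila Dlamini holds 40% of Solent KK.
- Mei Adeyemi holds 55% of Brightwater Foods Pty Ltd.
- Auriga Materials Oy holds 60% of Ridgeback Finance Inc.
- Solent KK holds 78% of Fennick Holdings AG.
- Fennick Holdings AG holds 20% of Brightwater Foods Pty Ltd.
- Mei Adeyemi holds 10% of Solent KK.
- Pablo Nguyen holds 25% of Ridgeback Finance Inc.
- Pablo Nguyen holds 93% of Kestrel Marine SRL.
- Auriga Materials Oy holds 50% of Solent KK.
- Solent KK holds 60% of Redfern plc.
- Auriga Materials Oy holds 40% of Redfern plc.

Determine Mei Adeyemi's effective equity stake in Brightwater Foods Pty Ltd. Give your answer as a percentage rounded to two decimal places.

Mei reaches Brightwater along 3 paths.
Direct stake: 55% = 55%.
Via Fennick: 22% × 20% = 4.4%.
Via Solent → Fennick: 10% × 78% × 20% = 1.56%.
Total: 55% + 4.4% + 1.56% = 60.96%.

60.96%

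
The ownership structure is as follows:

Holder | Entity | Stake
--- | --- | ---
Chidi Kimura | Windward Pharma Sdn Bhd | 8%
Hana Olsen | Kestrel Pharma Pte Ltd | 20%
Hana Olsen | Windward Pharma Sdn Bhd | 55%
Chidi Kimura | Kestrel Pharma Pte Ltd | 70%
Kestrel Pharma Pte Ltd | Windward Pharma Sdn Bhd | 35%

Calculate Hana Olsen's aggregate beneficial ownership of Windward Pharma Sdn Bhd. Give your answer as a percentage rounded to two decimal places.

62.00%

Hana reaches Windward along 2 paths.
Direct stake: 55% = 55%.
Via Kestrel: 20% × 35% = 7%.
Total: 55% + 7% = 62%.
Rounded: 62.00%.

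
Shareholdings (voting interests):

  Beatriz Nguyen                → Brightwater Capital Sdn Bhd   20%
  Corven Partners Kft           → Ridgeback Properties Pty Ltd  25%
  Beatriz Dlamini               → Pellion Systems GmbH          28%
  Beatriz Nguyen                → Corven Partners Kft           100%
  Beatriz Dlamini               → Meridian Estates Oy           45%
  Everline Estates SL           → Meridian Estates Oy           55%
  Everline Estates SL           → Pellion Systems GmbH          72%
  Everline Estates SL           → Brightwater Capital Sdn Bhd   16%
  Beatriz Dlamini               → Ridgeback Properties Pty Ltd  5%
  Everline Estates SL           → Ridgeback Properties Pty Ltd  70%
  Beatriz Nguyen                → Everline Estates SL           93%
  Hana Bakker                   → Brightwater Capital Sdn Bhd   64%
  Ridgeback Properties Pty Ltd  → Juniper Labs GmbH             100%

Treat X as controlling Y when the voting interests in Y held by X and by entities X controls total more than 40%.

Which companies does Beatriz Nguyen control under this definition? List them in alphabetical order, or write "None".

Beatriz Nguyen holds 93% of Everline, so Beatriz Nguyen controls Everline.
Beatriz Nguyen holds 100% of Corven, so Beatriz Nguyen controls Corven.
Everline and Corven together hold 70% + 25% = 95% of Ridgeback, so Beatriz Nguyen controls Ridgeback.
Everline holds 55% of Meridian, so Beatriz Nguyen controls Meridian.
Everline holds 72% of Pellion, so Beatriz Nguyen controls Pellion.
Ridgeback holds 100% of Juniper, so Beatriz Nguyen controls Juniper.
No other company's threshold is met.

Corven Partners Kft, Everline Estates SL, Juniper Labs GmbH, Meridian Estates Oy, Pellion Systems GmbH, Ridgeback Properties Pty Ltd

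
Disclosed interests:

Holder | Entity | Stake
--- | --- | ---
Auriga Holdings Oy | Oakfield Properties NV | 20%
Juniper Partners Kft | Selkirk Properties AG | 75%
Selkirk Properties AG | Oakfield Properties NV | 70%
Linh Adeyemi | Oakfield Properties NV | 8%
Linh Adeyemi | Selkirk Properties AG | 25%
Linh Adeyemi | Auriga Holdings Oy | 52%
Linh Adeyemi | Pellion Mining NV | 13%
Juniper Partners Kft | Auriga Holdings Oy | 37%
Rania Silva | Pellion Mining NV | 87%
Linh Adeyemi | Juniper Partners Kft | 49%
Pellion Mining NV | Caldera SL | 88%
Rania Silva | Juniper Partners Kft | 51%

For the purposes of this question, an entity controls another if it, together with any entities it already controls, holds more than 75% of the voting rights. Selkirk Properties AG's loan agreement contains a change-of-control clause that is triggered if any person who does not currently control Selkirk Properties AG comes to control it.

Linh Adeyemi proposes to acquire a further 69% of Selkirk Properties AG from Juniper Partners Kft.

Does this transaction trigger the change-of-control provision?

Yes

The purchase adds only to Linh's holdings (Juniper's stake shrinks), so Linh is the only person who could newly come to control Selkirk.
Linh's largest direct stake is 52% in Auriga, which does not meet the threshold, so Linh controls no company.
In Selkirk, Linh's side holds only 25%, not > 75%.
So before the transaction, Linh does not control Selkirk.
After the purchase, Linh's direct stake in Selkirk rises to 25% + 69% = 94%, and Juniper's stake falls to 6%.
Linh holds 94% of Selkirk, so Linh controls Selkirk.
Linh did not control Selkirk before and does after, so the clause is triggered.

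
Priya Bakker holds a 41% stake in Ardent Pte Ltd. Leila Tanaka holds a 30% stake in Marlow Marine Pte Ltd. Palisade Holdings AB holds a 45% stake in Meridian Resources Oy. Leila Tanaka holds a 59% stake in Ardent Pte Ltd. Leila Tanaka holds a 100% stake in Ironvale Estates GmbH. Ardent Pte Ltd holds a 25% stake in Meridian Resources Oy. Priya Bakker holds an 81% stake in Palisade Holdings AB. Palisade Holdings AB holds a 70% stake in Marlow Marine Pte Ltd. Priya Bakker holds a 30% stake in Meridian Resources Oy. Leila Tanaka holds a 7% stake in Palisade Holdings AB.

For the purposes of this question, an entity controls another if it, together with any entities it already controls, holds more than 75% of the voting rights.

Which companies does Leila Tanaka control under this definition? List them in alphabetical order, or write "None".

Ironvale Estates GmbH

Leila holds 100% of Ironvale, so Leila controls Ironvale.
No other company's threshold is met.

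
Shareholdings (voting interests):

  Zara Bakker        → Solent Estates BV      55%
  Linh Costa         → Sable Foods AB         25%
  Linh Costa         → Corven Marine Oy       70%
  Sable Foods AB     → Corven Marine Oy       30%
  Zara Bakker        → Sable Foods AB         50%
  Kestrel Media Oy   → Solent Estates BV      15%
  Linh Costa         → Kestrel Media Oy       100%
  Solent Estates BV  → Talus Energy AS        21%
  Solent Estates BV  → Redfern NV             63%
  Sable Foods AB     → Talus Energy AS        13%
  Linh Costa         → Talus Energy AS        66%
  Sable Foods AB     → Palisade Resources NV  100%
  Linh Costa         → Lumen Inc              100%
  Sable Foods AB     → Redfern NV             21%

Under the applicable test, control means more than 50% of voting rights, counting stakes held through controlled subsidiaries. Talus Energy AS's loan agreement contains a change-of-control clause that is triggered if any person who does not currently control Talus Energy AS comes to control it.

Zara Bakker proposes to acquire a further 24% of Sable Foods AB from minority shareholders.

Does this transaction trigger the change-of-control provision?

No

The purchase changes only Zara's holdings, so Zara is the only person who could newly come to control Talus.
Zara holds 55% of Solent, so Zara controls Solent.
Solent holds 63% of Redfern, so Zara controls Redfern.
In Talus, Zara's side holds only 21%, not > 50%.
So before the transaction, Zara does not control Talus.
After the purchase, Zara's direct stake in Sable rises to 50% + 24% = 74%.
Zara holds 74% of Sable, so Zara controls Sable.
Sable holds 100% of Palisade, so Zara controls Palisade.
Solent and Sable together hold 63% + 21% = 84% of Redfern, so Zara controls Redfern.
After the transaction, Zara's side holds 13% + 21% = 34% of Talus, not > 50%, so Zara still does not control Talus.
No new person acquires control, so the clause is not triggered.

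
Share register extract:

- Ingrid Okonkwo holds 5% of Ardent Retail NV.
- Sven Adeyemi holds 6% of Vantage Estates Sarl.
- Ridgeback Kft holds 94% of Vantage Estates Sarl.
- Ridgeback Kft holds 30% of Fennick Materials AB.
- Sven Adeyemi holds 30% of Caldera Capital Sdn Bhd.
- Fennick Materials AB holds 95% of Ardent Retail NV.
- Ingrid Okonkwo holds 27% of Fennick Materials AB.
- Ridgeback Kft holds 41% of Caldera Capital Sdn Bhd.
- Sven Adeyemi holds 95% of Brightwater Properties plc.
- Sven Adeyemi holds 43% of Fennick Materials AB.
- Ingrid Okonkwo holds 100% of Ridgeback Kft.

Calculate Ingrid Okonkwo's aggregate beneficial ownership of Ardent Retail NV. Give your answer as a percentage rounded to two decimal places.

Ingrid reaches Ardent along 3 paths.
Direct stake: 5% = 5%.
Via Ridgeback → Fennick: 100% × 30% × 95% = 28.5%.
Via Fennick: 27% × 95% = 25.65%.
Total: 5% + 28.5% + 25.65% = 59.15%.

59.15%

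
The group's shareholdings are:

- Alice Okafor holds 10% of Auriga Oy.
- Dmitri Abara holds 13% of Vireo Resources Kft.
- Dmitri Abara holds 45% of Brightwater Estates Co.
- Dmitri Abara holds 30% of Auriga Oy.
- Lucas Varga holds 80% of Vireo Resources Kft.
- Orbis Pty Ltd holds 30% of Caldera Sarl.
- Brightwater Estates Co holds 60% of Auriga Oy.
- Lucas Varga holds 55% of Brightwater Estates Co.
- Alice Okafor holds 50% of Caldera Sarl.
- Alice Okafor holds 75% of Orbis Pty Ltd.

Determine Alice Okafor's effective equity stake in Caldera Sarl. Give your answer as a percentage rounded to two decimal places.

Alice reaches Caldera along 2 paths.
Via Orbis: 75% × 30% = 22.5%.
Direct stake: 50% = 50%.
Total: 22.5% + 50% = 72.5%.
Rounded: 72.50%.

72.50%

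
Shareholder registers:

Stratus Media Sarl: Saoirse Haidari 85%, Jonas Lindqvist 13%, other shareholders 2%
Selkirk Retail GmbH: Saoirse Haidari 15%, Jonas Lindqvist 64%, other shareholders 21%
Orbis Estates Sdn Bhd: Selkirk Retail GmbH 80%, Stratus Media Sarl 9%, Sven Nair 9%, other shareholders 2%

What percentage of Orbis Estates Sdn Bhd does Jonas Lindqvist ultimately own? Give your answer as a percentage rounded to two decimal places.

52.37%

Jonas reaches Orbis along 2 paths.
Via Selkirk: 64% × 80% = 51.2%.
Via Stratus: 13% × 9% = 1.17%.
Total: 51.2% + 1.17% = 52.37%.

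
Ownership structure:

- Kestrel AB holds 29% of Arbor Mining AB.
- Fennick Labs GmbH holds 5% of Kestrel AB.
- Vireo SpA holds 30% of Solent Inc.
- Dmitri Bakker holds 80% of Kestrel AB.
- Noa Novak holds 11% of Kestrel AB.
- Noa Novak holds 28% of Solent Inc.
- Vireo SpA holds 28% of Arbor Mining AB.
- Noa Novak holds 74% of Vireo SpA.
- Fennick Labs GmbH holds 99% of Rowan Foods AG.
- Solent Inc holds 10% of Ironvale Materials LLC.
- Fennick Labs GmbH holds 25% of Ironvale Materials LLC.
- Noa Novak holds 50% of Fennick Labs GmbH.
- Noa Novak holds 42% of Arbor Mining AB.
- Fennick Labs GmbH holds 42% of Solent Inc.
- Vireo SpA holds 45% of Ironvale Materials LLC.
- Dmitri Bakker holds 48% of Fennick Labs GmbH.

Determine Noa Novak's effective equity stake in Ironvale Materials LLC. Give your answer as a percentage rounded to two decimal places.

Noa reaches Ironvale along 5 paths.
Via Vireo: 74% × 45% = 33.3%.
Via Fennick → Solent: 50% × 42% × 10% = 2.1%.
Via Vireo → Solent: 74% × 30% × 10% = 2.22%.
Via Solent: 28% × 10% = 2.8%.
Via Fennick: 50% × 25% = 12.5%.
Total: 33.3% + 2.1% + 2.22% + 2.8% + 12.5% = 52.92%.

52.92%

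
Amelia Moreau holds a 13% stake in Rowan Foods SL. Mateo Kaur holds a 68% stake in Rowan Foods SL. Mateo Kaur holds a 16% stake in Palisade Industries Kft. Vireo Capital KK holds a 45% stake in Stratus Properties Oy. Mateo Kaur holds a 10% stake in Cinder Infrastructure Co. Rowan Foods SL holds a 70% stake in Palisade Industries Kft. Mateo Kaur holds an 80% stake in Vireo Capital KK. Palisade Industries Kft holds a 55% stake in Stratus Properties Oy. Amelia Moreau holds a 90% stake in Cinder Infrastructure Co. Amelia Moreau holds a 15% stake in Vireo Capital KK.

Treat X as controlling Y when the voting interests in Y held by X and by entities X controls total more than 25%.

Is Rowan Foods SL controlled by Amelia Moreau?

Amelia holds 90% of Cinder, so Amelia controls Cinder.
In Rowan, Amelia's side holds only 13%, not > 25%.
So Amelia does not control Rowan.

No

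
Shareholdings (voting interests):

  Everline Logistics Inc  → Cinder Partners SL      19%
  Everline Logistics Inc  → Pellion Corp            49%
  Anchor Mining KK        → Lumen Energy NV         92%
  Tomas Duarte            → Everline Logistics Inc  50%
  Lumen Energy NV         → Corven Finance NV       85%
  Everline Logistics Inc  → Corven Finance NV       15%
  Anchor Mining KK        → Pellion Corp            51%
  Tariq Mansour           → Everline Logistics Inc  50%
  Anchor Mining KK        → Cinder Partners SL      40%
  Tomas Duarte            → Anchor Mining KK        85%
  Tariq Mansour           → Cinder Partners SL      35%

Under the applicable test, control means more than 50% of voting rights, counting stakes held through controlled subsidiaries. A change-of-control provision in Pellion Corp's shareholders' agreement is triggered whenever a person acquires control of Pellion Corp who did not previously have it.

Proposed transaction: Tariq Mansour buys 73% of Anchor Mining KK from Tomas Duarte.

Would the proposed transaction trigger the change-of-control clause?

Yes

The purchase adds only to Tariq's holdings (Tomas's stake shrinks), so Tariq is the only person who could newly come to control Pellion.
Tariq's largest direct stake is 50% in Everline, which does not meet the threshold, so Tariq controls no company.
Neither Tariq nor any entity Tariq controls holds any voting interest in Pellion.
So before the transaction, Tariq does not control Pellion.
After the purchase, Tariq holds 73% of Anchor directly, and Tomas's stake falls to 12%.
Tariq holds 73% of Anchor, so Tariq controls Anchor.
Anchor holds 51% of Pellion, so Tariq controls Pellion.
Tariq did not control Pellion before and does after, so the clause is triggered.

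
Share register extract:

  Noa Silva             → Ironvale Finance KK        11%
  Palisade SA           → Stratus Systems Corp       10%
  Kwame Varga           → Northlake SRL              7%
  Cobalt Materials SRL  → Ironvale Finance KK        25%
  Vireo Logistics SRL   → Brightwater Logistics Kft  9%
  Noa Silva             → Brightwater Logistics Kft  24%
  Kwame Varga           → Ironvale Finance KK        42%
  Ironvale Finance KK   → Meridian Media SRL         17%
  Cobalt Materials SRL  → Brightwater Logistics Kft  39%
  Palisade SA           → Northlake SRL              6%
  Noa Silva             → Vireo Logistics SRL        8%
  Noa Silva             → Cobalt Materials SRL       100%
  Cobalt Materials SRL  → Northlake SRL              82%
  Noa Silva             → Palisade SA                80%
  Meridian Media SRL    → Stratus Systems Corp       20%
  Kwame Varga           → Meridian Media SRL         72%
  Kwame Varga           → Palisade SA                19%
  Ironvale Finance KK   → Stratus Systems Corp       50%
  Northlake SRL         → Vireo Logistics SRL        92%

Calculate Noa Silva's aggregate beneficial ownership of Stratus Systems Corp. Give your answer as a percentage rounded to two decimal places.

27.22%

Noa reaches Stratus along 5 paths.
Via Ironvale: 11% × 50% = 5.5%.
Via Cobalt → Ironvale: 100% × 25% × 50% = 12.5%.
Via Palisade: 80% × 10% = 8%.
Via Ironvale → Meridian: 11% × 17% × 20% = 0.374%.
Via Cobalt → Ironvale → Meridian: 100% × 25% × 17% × 20% = 0.85%.
Total: 5.5% + 12.5% + 8% + 0.374% + 0.85% = 27.224%.
Rounded: 27.22%.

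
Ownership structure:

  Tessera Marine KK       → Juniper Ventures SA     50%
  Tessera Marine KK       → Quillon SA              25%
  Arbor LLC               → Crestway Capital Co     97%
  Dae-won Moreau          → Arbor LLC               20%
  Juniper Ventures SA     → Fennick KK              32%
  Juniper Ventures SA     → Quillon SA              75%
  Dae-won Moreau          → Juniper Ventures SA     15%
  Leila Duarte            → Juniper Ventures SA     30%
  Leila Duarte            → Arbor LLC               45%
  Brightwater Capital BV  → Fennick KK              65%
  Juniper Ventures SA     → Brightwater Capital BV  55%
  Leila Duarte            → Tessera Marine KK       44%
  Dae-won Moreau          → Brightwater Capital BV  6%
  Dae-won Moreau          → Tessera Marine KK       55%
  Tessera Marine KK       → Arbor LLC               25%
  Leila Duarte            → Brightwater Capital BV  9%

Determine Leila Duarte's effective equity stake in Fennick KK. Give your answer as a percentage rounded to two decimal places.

Leila reaches Fennick along 5 paths.
Via Juniper: 30% × 32% = 9.6%.
Via Tessera → Juniper: 44% × 50% × 32% = 7.04%.
Via Brightwater: 9% × 65% = 5.85%.
Via Juniper → Brightwater: 30% × 55% × 65% = 10.725%.
Via Tessera → Juniper → Brightwater: 44% × 50% × 55% × 65% = 7.865%.
Total: 9.6% + 7.04% + 5.85% + 10.725% + 7.865% = 41.08%.

41.08%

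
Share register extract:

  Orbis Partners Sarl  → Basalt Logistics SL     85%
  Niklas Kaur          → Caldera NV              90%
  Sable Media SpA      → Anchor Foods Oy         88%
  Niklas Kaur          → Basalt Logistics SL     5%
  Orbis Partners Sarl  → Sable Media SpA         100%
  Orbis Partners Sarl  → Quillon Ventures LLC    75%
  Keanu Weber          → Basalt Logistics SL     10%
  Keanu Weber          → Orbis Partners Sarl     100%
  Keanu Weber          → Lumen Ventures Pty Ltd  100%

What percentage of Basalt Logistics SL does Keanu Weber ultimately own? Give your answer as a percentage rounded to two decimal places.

Keanu reaches Basalt along 2 paths.
Direct stake: 10% = 10%.
Via Orbis: 100% × 85% = 85%.
Total: 10% + 85% = 95%.
Rounded: 95.00%.

95.00%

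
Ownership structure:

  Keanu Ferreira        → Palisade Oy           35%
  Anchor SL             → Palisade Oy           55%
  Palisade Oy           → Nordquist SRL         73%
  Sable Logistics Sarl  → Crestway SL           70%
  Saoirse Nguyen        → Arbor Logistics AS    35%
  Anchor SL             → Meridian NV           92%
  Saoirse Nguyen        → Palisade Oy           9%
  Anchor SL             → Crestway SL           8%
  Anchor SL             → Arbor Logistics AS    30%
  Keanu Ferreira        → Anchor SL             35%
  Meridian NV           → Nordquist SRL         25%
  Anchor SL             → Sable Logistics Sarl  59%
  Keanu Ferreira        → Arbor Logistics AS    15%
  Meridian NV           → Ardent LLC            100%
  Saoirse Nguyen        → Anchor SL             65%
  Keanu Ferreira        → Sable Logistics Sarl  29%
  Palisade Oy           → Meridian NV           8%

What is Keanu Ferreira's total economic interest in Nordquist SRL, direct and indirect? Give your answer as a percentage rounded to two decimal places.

48.74%

Keanu reaches Nordquist along 5 paths.
Via Anchor → Palisade: 35% × 55% × 73% = 14.0525%.
Via Palisade: 35% × 73% = 25.55%.
Via Anchor → Meridian: 35% × 92% × 25% = 8.05%.
Via Anchor → Palisade → Meridian: 35% × 55% × 8% × 25% = 0.385%.
Via Palisade → Meridian: 35% × 8% × 25% = 0.7%.
Total: 14.0525% + 25.55% + 8.05% + 0.385% + 0.7% = 48.7375%.
Rounded: 48.74%.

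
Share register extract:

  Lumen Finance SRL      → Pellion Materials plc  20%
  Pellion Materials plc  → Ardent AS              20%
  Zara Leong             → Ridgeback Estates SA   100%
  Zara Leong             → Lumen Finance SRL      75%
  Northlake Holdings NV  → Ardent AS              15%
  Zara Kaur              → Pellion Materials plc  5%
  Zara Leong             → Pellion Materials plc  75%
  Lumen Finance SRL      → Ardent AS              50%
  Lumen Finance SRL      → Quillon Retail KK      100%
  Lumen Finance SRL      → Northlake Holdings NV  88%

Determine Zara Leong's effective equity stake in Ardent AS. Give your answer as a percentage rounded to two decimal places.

65.40%

Zara Leong reaches Ardent along 4 paths.
Via Lumen → Pellion: 75% × 20% × 20% = 3%.
Via Pellion: 75% × 20% = 15%.
Via Lumen → Northlake: 75% × 88% × 15% = 9.9%.
Via Lumen: 75% × 50% = 37.5%.
Total: 3% + 15% + 9.9% + 37.5% = 65.4%.
Rounded: 65.40%.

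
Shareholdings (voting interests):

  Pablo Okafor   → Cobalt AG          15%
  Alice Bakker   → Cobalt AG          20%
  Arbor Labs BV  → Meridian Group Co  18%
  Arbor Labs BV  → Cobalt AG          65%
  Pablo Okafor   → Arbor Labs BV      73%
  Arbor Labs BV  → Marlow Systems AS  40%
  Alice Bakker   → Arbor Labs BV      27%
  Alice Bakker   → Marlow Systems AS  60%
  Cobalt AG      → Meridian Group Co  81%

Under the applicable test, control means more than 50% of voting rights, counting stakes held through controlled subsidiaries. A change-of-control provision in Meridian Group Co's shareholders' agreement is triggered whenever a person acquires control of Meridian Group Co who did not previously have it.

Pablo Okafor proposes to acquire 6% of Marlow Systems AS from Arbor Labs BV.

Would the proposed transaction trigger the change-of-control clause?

The purchase adds only to Pablo's holdings (Arbor's stake shrinks), so Pablo is the only person who could newly come to control Meridian.
Pablo holds 73% of Arbor, so Pablo controls Arbor.
Pablo and Arbor together hold 15% + 65% = 80% of Cobalt, so Pablo controls Cobalt.
Cobalt and Arbor together hold 81% + 18% = 99% of Meridian, so Pablo controls Meridian.
So Pablo already controls Meridian before the transaction.
After the purchase, Pablo holds 6% of Marlow directly, and Arbor's stake falls to 34%.
Pablo controlled Meridian already, so this is not a new person acquiring control; every other person's position is unchanged or reduced.
No new person acquires control, so the clause is not triggered.

No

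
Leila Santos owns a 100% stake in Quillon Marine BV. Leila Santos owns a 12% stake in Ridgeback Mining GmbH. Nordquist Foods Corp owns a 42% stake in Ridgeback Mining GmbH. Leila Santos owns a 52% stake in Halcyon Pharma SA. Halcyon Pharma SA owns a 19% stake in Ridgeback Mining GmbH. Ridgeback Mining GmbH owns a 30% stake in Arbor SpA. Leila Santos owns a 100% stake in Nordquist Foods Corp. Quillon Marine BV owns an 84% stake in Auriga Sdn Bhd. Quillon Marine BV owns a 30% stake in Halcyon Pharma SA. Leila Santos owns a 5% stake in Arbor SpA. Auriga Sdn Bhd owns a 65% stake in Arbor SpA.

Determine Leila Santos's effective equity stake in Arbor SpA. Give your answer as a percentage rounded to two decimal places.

80.47%

Leila reaches Arbor along 6 paths.
Via Ridgeback: 12% × 30% = 3.6%.
Via Halcyon → Ridgeback: 52% × 19% × 30% = 2.964%.
Via Quillon → Halcyon → Ridgeback: 100% × 30% × 19% × 30% = 1.71%.
Via Nordquist → Ridgeback: 100% × 42% × 30% = 12.6%.
Direct stake: 5% = 5%.
Via Quillon → Auriga: 100% × 84% × 65% = 54.6%.
Total: 3.6% + 2.964% + 1.71% + 12.6% + 5% + 54.6% = 80.474%.
Rounded: 80.47%.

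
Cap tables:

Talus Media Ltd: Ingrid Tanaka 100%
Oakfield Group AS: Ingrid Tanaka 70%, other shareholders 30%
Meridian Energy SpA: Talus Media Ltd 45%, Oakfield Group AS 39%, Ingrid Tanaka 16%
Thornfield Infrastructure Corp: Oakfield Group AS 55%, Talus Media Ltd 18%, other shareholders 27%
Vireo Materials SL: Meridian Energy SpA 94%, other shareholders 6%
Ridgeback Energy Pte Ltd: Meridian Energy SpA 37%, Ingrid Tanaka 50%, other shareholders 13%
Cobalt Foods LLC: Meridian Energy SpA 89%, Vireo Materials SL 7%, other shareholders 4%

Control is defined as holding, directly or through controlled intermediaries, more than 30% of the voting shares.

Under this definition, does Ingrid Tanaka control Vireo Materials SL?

Ingrid holds 100% of Talus, so Ingrid controls Talus.
Ingrid holds 70% of Oakfield, so Ingrid controls Oakfield.
Talus and Oakfield and Ingrid together hold 45% + 39% + 16% = 100% of Meridian, so Ingrid controls Meridian.
Meridian holds 94% of Vireo, so Ingrid controls Vireo.

Yes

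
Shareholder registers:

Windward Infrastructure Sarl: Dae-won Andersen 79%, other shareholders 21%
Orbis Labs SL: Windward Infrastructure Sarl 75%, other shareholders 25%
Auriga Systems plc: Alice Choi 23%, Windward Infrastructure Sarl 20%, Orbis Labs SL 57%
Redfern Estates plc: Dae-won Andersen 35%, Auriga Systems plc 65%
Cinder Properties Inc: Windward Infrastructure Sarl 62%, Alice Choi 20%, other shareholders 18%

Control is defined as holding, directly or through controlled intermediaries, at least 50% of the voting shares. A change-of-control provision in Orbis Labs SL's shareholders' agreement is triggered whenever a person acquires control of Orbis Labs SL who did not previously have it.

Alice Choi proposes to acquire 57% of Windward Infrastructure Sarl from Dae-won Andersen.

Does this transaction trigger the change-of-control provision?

Yes

The purchase adds only to Alice's holdings (Dae-won's stake shrinks), so Alice is the only person who could newly come to control Orbis.
Alice's largest direct stake is 23% in Auriga, which does not meet the threshold, so Alice controls no company.
Neither Alice nor any entity Alice controls holds any voting interest in Orbis.
So before the transaction, Alice does not control Orbis.
After the purchase, Alice holds 57% of Windward directly, and Dae-won's stake falls to 22%.
Alice holds 57% of Windward, so Alice controls Windward.
Windward holds 75% of Orbis, so Alice controls Orbis.
Alice did not control Orbis before and does after, so the clause is triggered.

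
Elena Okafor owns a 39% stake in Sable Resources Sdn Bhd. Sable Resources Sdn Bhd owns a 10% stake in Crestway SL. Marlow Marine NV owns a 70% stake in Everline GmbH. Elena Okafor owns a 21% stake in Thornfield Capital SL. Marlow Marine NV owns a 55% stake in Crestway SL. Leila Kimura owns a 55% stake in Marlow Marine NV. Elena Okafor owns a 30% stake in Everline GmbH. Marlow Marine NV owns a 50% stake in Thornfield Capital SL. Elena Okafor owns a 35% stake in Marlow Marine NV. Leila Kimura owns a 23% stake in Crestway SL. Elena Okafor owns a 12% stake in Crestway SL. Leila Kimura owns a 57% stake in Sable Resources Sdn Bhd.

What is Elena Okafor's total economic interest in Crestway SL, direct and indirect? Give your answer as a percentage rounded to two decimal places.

35.15%

Elena reaches Crestway along 3 paths.
Direct stake: 12% = 12%.
Via Sable: 39% × 10% = 3.9%.
Via Marlow: 35% × 55% = 19.25%.
Total: 12% + 3.9% + 19.25% = 35.15%.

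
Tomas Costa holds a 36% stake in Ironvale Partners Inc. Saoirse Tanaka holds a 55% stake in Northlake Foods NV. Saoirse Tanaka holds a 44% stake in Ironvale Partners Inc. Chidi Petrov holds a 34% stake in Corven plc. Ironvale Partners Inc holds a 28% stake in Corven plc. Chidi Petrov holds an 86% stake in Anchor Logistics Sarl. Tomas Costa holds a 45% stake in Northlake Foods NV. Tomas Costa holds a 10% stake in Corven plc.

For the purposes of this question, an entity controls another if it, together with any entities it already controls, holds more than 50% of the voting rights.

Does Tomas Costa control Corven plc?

No

Tomas's largest direct stake is 45% in Northlake, which does not meet the threshold, so Tomas controls no company.
In Corven, Tomas's side holds only 10%, not > 50%.
So Tomas does not control Corven.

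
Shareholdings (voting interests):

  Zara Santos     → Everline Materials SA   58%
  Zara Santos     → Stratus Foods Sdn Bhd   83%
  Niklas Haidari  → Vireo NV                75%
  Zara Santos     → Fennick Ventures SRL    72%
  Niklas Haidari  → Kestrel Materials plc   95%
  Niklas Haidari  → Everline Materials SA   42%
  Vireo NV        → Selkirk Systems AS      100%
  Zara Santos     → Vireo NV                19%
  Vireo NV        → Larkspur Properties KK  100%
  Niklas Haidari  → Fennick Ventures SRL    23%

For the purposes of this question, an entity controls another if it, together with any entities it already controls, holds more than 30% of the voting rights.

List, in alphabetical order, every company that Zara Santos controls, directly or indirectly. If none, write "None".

Zara holds 58% of Everline, so Zara controls Everline.
Zara holds 83% of Stratus, so Zara controls Stratus.
Zara holds 72% of Fennick, so Zara controls Fennick.
No other company's threshold is met.

Everline Materials SA, Fennick Ventures SRL, Stratus Foods Sdn Bhd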